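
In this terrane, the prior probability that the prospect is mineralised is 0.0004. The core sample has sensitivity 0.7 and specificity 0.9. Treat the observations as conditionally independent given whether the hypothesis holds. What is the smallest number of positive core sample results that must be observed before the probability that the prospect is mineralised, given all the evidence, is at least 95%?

Prior odds: 0.0004 ÷ 0.9996 = 1/2499.
False-positive rate = 1 − 0.9 = 0.1; likelihood ratio of a positive = 0.7/0.1 = 7.
Target posterior odds = 0.95/0.05 = 19.
Require 7ⁿ ≥ 19 ÷ (1/2499) = 47481.
7⁵ = 16807 falls short of 47481 but 7⁶ = 117649 reaches it, so n = 6.

6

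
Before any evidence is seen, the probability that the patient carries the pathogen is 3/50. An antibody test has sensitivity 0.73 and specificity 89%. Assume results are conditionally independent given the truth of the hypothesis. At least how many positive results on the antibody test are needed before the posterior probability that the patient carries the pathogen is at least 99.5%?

5

Prior odds = 0.06/0.94 = 3/47.
False-positive rate = 1 − 0.89 = 0.11; likelihood ratio of a positive = 0.73/0.11 = 73/11.
Target posterior odds = 0.995/0.005 = 199.
Require (73/11)ⁿ ≥ 199 ÷ (3/47) = 9353/3.
(73/11)⁴ = 28398241/14641 falls short of 9353/3 but (73/11)⁵ ≈12872.1 reaches it, so n = 5.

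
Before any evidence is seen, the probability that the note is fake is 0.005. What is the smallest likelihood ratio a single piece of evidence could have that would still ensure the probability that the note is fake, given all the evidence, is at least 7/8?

Prior odds = 0.005/0.995 = 1/199.
Target odds = 0.875/0.125 = 7.
Required Bayes factor = 7 ÷ (1/199) = 1393.

1393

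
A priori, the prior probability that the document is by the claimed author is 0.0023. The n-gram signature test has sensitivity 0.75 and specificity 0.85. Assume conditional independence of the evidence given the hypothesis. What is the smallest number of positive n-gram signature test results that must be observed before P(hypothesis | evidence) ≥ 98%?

7

Prior odds: 0.0023 ÷ 0.9977 = 23/9977.
False-positive rate = 1 − 0.85 = 0.15; likelihood ratio of a positive = 0.75/0.15 = 5.
Target odds: 0.98 ÷ 0.02 = 49.
Need (23/9977) × 5ⁿ ≥ 49, i.e. 5ⁿ ≥ 488873/23.
5⁶ = 15625 falls short of 488873/23 but 5⁷ = 78125 reaches it, so n = 7.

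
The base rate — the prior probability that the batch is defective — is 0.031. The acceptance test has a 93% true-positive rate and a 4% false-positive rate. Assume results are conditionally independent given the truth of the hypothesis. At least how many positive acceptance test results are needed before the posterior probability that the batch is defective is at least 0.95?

3

Prior odds: 0.031 ÷ 0.969 = 31/969.
Likelihood ratio of a positive result = 0.93/0.04 = 23.25.
Target odds: 0.95 ÷ 0.05 = 19.
Require 23.25ⁿ ≥ 19 ÷ (31/969) = 18411/31.
23.25² = 540.5625 falls short of 18411/31 but 23.25³ = 804357/64 reaches it, so n = 3.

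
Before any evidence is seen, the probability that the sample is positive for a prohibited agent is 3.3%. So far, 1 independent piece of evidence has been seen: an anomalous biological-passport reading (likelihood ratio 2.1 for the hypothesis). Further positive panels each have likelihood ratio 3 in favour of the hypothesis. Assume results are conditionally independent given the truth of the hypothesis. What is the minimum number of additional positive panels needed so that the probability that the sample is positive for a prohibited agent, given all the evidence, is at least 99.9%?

Prior odds = 0.033/0.967 = 33/967.
Bayes factor of the evidence already in hand = 2.1.
Odds after that evidence = (33/967) × 2.1 = 693/9670.
Target odds = 0.999/0.001 = 999.
Need 3ⁿ ≥ 999 ÷ (693/9670) = 1073370/77.
3⁸ = 6561 falls short of 1073370/77 but 3⁹ = 19683 reaches it, so n = 9.

9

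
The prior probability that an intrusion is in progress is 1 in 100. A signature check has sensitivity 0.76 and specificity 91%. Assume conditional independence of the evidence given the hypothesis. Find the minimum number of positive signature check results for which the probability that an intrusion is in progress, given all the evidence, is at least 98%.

Prior odds: 0.01 ÷ 0.99 = 1/99.
False-positive rate = 1 − 0.91 = 0.09; likelihood ratio of a positive = 0.76/0.09 = 76/9.
Target posterior odds = 0.98/0.02 = 49.
Require (76/9)ⁿ ≥ 49 ÷ (1/99) = 4851.
(76/9)³ = 438976/729 falls short of 4851 but (76/9)⁴ = 33362176/6561 reaches it, so n = 4.

4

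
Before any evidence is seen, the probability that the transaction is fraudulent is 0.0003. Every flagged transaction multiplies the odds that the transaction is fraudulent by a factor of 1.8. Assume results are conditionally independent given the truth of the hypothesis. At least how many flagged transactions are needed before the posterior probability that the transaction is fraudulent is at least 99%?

22

Prior odds = 0.0003/0.9997 = 3/9997.
Likelihood ratio per flagged transaction = 1.8.
Target odds: 0.99 ÷ 0.01 = 99.
Require 1.8ⁿ ≥ 99 ÷ (3/9997) = 329901.
1.8²¹ ≈229468 falls short of 329901 but 1.8²² ≈413043 reaches it, so n = 22.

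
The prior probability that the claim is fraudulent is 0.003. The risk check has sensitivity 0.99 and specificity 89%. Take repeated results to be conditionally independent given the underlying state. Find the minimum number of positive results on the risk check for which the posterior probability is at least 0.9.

4

Prior odds = 0.003/0.997 = 3/997.
False-positive rate = 1 − 0.89 = 0.11; likelihood ratio of a positive = 0.99/0.11 = 9.
Target odds: 0.9 ÷ 0.1 = 9.
Need (3/997) × 9ⁿ ≥ 9, i.e. 9ⁿ ≥ 2991.
9³ = 729 falls short of 2991 but 9⁴ = 6561 reaches it, so n = 4.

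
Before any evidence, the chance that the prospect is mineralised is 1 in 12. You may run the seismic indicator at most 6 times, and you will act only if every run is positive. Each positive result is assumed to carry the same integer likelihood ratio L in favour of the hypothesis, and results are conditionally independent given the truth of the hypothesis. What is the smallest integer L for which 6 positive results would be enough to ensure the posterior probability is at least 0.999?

Prior odds = (1/12)/(11/12) = 1/11.
Target odds = 0.999/0.001 = 999.
Need L⁶ ≥ 999 ÷ (1/11) = 10989.
4⁶ = 4096 < 10989 ≤ 15625 = 5⁶, so L = 5.

5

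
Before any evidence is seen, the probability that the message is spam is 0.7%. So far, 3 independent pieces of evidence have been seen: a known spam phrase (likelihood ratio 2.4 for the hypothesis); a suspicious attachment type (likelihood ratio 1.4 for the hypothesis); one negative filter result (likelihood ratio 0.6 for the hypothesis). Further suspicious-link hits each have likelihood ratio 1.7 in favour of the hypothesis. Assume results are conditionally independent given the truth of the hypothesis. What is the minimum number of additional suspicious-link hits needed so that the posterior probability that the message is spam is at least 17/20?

12

Prior odds = 0.007/0.993 = 7/993.
Combined Bayes factor of the evidence already in hand = 2.4 × 1.4 × 0.6 = 2.016.
Odds after that evidence = (7/993) × 2.016 = 588/41375.
Target odds = 0.85/0.15 = 17/3.
Need 1.7ⁿ ≥ 17/3 ÷ (588/41375) = 703375/1764.
1.7¹¹ ≈342.719 falls short of 703375/1764 but 1.7¹² ≈582.622 reaches it, so n = 12.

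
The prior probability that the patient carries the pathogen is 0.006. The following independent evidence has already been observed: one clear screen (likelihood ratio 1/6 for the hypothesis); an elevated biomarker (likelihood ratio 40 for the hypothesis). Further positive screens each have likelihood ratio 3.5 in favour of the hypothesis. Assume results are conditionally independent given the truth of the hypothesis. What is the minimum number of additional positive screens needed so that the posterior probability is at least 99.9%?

Prior odds = 0.006/0.994 = 3/497.
Combined Bayes factor of the evidence already in hand = (1/6) × 40 = 20/3.
Odds after that evidence = (3/497) × 20/3 = 20/497.
Target odds = 0.999/0.001 = 999.
Need 3.5ⁿ ≥ 999 ÷ (20/497) = 24825.15.
3.5⁸ = 5764801/256 falls short of 24825.15 but 3.5⁹ = 40353607/512 reaches it, so n = 9.

9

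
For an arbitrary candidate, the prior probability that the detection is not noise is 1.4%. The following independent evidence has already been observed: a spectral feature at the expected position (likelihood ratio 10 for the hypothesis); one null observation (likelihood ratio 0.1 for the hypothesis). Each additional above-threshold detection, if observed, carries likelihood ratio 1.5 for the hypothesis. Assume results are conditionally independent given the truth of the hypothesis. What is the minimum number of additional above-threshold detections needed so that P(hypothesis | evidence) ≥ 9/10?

16

Prior odds = 0.014/0.986 = 7/493.
Combined Bayes factor of the evidence already in hand = 10 × 0.1 = 1.
Odds after that evidence = (7/493) × 1 = 7/493.
Target odds = 0.9/0.1 = 9.
Need 1.5ⁿ ≥ 9 ÷ (7/493) = 4437/7.
1.5¹⁵ = 14348907/32768 falls short of 4437/7 but 1.5¹⁶ = 43046721/65536 reaches it, so n = 16.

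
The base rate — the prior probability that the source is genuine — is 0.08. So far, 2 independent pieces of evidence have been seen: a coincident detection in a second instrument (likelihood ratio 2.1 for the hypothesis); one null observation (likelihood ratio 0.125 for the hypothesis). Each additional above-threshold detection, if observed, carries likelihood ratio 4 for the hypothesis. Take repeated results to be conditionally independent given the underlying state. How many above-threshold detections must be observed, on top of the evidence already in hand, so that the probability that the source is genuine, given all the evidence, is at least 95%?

5

Prior odds = 0.08/0.92 = 2/23.
Combined Bayes factor of the evidence already in hand = 2.1 × 0.125 = 0.2625.
Odds after that evidence = (2/23) × 0.2625 = 21/920.
Target odds = 0.95/0.05 = 19.
Need 4ⁿ ≥ 19 ÷ (21/920) = 17480/21.
4⁴ = 256 falls short of 17480/21 but 4⁵ = 1024 reaches it, so n = 5.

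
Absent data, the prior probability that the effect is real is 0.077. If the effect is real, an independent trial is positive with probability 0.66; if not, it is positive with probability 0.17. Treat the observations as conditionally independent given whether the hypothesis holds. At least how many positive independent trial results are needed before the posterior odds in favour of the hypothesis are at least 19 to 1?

5

Prior odds: 0.077 ÷ 0.923 = 77/923.
Likelihood ratio of a positive = 0.66/0.17 = 66/17.
Target odds = 19.
Require (66/17)ⁿ ≥ 19 ÷ (77/923) = 17537/77.
(66/17)⁴ = 18974736/83521 falls short of 17537/77 but (66/17)⁵ ≈882.013 reaches it, so n = 5.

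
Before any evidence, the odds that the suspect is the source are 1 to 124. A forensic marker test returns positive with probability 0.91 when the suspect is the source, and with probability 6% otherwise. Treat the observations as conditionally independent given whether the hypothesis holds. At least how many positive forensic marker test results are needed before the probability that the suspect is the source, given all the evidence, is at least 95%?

3

Prior odds = 1/124.
Likelihood ratio of a positive result = 0.91/0.06 = 91/6.
Target posterior odds = 0.95/0.05 = 19.
Require (91/6)ⁿ ≥ 19 ÷ (1/124) = 2356.
(91/6)² = 8281/36 falls short of 2356 but (91/6)³ = 753571/216 reaches it, so n = 3.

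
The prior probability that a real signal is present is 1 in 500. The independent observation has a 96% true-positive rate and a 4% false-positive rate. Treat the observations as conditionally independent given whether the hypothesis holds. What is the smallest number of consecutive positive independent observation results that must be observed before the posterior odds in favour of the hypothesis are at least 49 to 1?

Prior odds = 0.002/0.998 = 1/499.
Likelihood ratio of a positive result = 0.96/0.04 = 24.
Target odds = 49.
Require 24ⁿ ≥ 49 ÷ (1/499) = 24451.
24³ = 13824 falls short of 24451 but 24⁴ = 331776 reaches it, so n = 4.

4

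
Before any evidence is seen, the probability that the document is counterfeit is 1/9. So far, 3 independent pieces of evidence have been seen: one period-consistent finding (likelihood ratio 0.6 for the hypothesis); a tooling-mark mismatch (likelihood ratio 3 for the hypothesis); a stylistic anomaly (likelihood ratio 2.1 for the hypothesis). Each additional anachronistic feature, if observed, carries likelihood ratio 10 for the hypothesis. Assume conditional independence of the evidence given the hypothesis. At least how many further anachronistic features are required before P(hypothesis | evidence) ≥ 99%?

Prior odds = (1/9)/(8/9) = 0.125.
Combined Bayes factor of the evidence already in hand = 0.6 × 3 × 2.1 = 3.78.
Odds after that evidence = 0.125 × 3.78 = 0.4725.
Target odds = 0.99/0.01 = 99.
Need 10ⁿ ≥ 99 ÷ 0.4725 = 4400/21.
10² = 100 falls short of 4400/21 but 10³ = 1000 reaches it, so n = 3.

3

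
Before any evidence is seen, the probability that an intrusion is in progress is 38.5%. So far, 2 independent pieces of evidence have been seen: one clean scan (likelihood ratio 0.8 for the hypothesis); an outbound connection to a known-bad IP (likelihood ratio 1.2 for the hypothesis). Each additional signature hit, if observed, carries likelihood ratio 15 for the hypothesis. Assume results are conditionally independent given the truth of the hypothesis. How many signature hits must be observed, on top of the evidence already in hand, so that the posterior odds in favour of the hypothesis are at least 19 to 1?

Prior odds = 0.385/0.615 = 77/123.
Combined Bayes factor of the evidence already in hand = 0.8 × 1.2 = 0.96.
Odds after that evidence = (77/123) × 0.96 = 616/1025.
Target odds = 19.
Need 15ⁿ ≥ 19 ÷ (616/1025) = 19475/616.
15¹ = 15 falls short of 19475/616 but 15² = 225 reaches it, so n = 2.

2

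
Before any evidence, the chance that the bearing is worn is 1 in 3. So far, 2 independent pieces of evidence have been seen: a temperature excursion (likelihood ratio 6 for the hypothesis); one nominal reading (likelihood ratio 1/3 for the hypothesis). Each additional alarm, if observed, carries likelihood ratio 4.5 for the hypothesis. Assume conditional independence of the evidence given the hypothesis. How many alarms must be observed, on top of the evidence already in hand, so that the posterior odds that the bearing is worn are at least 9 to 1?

Prior odds = (1/3)/(2/3) = 0.5.
Combined Bayes factor of the evidence already in hand = 6 × (1/3) = 2.
Odds after that evidence = 0.5 × 2 = 1.
Target odds = 9.
Need 4.5ⁿ ≥ 9 ÷ 1 = 9.
4.5¹ = 4.5 falls short of 9 but 4.5² = 20.25 reaches it, so n = 2.

2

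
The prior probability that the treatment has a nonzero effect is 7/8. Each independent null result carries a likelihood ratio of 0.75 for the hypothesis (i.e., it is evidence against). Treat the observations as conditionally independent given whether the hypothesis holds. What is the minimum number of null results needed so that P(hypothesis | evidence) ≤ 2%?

21

Prior odds = 0.875/0.125 = 7.
Likelihood ratio per null result = 0.75.
Target posterior odds = 0.02/0.98 = 1/49.
Need 7 × 0.75ⁿ ≤ 1/49, i.e. 0.75ⁿ ≤ 1/343.
0.75²⁰ ≈0.00317121 is still above 1/343 but 0.75²¹ ≈0.00237841 is at or below it, so n = 21.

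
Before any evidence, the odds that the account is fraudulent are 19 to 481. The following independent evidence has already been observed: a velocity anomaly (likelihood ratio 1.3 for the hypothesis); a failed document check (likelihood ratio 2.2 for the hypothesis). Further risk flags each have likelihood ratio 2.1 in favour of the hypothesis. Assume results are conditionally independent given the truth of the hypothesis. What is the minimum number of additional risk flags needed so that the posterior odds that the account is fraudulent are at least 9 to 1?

Prior odds = 19/481.
Combined Bayes factor of the evidence already in hand = 1.3 × 2.2 = 2.86.
Odds after that evidence = (19/481) × 2.86 = 209/1850.
Target odds = 9.
Need 2.1ⁿ ≥ 9 ÷ (209/1850) = 16650/209.
2.1⁵ = 4084101/100000 falls short of 16650/209 but 2.1⁶ = 85766121/1000000 reaches it, so n = 6.

6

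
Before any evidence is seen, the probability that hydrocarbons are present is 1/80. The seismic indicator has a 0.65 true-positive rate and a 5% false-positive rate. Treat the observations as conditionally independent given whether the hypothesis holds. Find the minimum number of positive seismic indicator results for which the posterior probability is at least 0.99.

4

Prior odds: 0.0125 ÷ 0.9875 = 1/79.
Likelihood ratio of a positive result = 0.65/0.05 = 13.
Target odds: 0.99 ÷ 0.01 = 99.
Need (1/79) × 13ⁿ ≥ 99, i.e. 13ⁿ ≥ 7821.
13³ = 2197 falls short of 7821 but 13⁴ = 28561 reaches it, so n = 4.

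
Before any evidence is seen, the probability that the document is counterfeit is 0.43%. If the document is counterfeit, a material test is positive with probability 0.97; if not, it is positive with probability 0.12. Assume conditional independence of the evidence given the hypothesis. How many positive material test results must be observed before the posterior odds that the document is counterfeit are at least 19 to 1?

Prior odds: 0.0043 ÷ 0.9957 = 43/9957.
Likelihood ratio of a positive = 0.97/0.12 = 97/12.
Target odds = 19.
Require (97/12)ⁿ ≥ 19 ÷ (43/9957) = 189183/43.
(97/12)⁴ = 88529281/20736 falls short of 189183/43 but (97/12)⁵ ≈34510.6 reaches it, so n = 5.

5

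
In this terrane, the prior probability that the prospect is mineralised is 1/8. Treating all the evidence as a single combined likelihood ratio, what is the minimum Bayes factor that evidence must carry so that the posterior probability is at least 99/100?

693

Prior odds = 0.125/0.875 = 1/7.
Target odds = 0.99/0.01 = 99.
Required Bayes factor = 99 ÷ (1/7) = 693.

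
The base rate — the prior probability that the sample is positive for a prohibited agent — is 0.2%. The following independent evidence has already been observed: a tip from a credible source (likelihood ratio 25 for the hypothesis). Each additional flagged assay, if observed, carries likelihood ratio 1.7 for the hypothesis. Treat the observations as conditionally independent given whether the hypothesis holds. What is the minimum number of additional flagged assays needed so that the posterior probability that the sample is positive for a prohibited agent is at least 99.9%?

Prior odds = 0.002/0.998 = 1/499.
Bayes factor of the evidence already in hand = 25.
Odds after that evidence = (1/499) × 25 = 25/499.
Target odds = 0.999/0.001 = 999.
Need 1.7ⁿ ≥ 999 ÷ (25/499) = 19940.04.
1.7¹⁸ ≈14063.1 falls short of 19940.04 but 1.7¹⁹ ≈23907.2 reaches it, so n = 19.

19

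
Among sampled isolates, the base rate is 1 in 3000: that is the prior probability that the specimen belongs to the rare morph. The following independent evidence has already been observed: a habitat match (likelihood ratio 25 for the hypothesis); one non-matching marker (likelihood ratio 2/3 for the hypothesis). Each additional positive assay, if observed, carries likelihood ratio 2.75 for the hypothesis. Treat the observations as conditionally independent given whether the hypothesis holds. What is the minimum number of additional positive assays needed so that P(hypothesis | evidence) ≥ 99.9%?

12

Prior odds = (1/3000)/(2999/3000) = 1/2999.
Combined Bayes factor of the evidence already in hand = 25 × (2/3) = 50/3.
Odds after that evidence = (1/2999) × 50/3 = 50/8997.
Target odds = 0.999/0.001 = 999.
Need 2.75ⁿ ≥ 999 ÷ (50/8997) = 179760.06.
2.75¹¹ ≈68023.6 falls short of 179760.06 but 2.75¹² ≈187065 reaches it, so n = 12.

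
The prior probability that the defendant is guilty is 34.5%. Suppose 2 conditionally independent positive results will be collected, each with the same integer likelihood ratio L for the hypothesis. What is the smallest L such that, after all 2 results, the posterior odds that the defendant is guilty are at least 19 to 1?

Prior odds = 0.345/0.655 = 69/131.
Target odds = 19.
Need L² ≥ 19 ÷ (69/131) = 2489/69.
6² = 36 < 2489/69 ≤ 49 = 7², so L = 7.

7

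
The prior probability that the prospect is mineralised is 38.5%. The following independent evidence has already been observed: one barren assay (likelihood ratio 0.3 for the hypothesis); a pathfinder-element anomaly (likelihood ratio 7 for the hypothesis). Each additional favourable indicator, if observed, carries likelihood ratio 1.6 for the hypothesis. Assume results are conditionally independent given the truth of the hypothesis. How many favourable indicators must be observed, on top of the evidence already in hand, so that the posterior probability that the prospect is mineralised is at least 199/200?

11

Prior odds = 0.385/0.615 = 77/123.
Combined Bayes factor of the evidence already in hand = 0.3 × 7 = 2.1.
Odds after that evidence = (77/123) × 2.1 = 539/410.
Target odds = 0.995/0.005 = 199.
Need 1.6ⁿ ≥ 199 ÷ (539/410) = 81590/539.
1.6¹⁰ ≈109.951 falls short of 81590/539 but 1.6¹¹ ≈175.922 reaches it, so n = 11.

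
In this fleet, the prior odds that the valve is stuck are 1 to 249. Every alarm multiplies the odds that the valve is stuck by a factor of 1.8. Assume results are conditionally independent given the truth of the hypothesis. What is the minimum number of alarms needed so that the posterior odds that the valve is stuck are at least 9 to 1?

14

Prior odds = 1/249.
Likelihood ratio per alarm = 1.8.
Target odds = 9.
Require 1.8ⁿ ≥ 9 ÷ (1/249) = 2241.
1.8¹³ ≈2082.3 falls short of 2241 but 1.8¹⁴ ≈3748.13 reaches it, so n = 14.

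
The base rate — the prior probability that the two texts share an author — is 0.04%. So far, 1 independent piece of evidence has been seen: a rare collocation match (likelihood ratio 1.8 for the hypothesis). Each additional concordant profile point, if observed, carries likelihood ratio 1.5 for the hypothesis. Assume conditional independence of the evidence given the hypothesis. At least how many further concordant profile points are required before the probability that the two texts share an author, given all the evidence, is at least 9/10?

24

Prior odds = 0.0004/0.9996 = 1/2499.
Bayes factor of the evidence already in hand = 1.8.
Odds after that evidence = (1/2499) × 1.8 = 3/4165.
Target odds = 0.9/0.1 = 9.
Need 1.5ⁿ ≥ 9 ÷ (3/4165) = 12495.
1.5²³ ≈11222.7 falls short of 12495 but 1.5²⁴ ≈16834.1 reaches it, so n = 24.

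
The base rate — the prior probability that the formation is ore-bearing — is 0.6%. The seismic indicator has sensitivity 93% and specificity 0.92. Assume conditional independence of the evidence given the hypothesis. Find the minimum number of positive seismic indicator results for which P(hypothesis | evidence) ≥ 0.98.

4

Prior odds = 0.006/0.994 = 3/497.
False-positive rate = 1 − 0.92 = 0.08; likelihood ratio of a positive = 0.93/0.08 = 11.625.
Target posterior odds = 0.98/0.02 = 49.
Need (3/497) × 11.625ⁿ ≥ 49, i.e. 11.625ⁿ ≥ 24353/3.
11.625³ = 804357/512 falls short of 24353/3 but 11.625⁴ = 74805201/4096 reaches it, so n = 4.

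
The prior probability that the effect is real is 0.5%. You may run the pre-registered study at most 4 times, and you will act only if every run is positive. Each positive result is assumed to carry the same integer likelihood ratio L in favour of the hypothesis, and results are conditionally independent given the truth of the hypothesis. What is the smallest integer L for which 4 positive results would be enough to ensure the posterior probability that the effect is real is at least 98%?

10

Prior odds = 0.005/0.995 = 1/199.
Target odds = 0.98/0.02 = 49.
Need L⁴ ≥ 49 ÷ (1/199) = 9751.
9⁴ = 6561 < 9751 ≤ 10000 = 10⁴, so L = 10.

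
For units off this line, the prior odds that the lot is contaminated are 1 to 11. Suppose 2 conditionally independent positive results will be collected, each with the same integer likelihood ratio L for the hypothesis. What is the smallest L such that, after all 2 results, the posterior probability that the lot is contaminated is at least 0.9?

Prior odds = 1/11.
Target odds = 0.9/0.1 = 9.
Need L² ≥ 9 ÷ (1/11) = 99.
9² = 81 < 99 ≤ 100 = 10², so L = 10.

10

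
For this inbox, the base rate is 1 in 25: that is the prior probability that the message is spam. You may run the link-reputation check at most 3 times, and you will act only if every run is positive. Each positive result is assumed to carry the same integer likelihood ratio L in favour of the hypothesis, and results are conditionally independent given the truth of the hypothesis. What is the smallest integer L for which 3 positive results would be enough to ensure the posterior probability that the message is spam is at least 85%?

Prior odds = 0.04/0.96 = 1/24.
Target odds = 0.85/0.15 = 17/3.
Need L³ ≥ 17/3 ÷ (1/24) = 136.
5³ = 125 < 136 ≤ 216 = 6³, so L = 6.

6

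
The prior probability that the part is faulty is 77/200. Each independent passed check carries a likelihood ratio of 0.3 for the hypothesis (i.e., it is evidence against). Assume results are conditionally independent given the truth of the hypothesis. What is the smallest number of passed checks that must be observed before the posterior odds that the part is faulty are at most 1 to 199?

5

Prior odds = 0.385/0.615 = 77/123.
Likelihood ratio per passed check = 0.3.
Target odds = 1/199.
Need (77/123) × 0.3ⁿ ≤ 1/199, i.e. 0.3ⁿ ≤ 123/15323.
0.3⁴ = 0.0081 is still above 123/15323 but 0.3⁵ = 243/100000 is at or below it, so n = 5.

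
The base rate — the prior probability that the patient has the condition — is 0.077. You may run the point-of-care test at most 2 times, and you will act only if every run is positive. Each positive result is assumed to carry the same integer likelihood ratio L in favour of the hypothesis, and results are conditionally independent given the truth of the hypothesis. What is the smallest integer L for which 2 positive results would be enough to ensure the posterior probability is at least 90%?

Prior odds = 0.077/0.923 = 77/923.
Target odds = 0.9/0.1 = 9.
Need L² ≥ 9 ÷ (77/923) = 8307/77.
10² = 100 < 8307/77 ≤ 121 = 11², so L = 11.

11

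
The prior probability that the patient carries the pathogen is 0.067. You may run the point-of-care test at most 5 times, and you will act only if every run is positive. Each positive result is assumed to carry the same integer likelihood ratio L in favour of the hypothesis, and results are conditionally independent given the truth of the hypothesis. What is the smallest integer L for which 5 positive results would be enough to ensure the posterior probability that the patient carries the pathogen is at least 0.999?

7

Prior odds = 0.067/0.933 = 67/933.
Target odds = 0.999/0.001 = 999.
Need L⁵ ≥ 999 ÷ (67/933) = 932067/67.
6⁵ = 7776 < 932067/67 ≤ 16807 = 7⁵, so L = 7.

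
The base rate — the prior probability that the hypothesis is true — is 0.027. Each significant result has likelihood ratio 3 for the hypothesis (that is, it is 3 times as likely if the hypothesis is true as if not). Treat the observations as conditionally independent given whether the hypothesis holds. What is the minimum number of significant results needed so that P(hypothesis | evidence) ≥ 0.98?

Prior odds: 0.027 ÷ 0.973 = 27/973.
Likelihood ratio per significant result = 3.
Target posterior odds = 0.98/0.02 = 49.
Require 3ⁿ ≥ 49 ÷ (27/973) = 47677/27.
3⁶ = 729 falls short of 47677/27 but 3⁷ = 2187 reaches it, so n = 7.

7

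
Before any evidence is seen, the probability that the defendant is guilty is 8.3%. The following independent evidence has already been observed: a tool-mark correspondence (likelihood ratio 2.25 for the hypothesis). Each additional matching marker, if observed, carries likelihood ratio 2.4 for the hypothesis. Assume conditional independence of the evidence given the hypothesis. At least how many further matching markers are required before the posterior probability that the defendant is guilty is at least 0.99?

8

Prior odds = 0.083/0.917 = 83/917.
Bayes factor of the evidence already in hand = 2.25.
Odds after that evidence = (83/917) × 2.25 = 747/3668.
Target odds = 0.99/0.01 = 99.
Need 2.4ⁿ ≥ 99 ÷ (747/3668) = 40348/83.
2.4⁷ = 35831808/78125 falls short of 40348/83 but 2.4⁸ = 429981696/390625 reaches it, so n = 8.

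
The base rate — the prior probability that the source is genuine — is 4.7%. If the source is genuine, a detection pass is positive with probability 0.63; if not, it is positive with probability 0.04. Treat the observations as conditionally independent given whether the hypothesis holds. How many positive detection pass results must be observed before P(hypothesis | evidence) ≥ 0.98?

Prior odds: 0.047 ÷ 0.953 = 47/953.
Likelihood ratio of a positive = 0.63/0.04 = 15.75.
Target posterior odds = 0.98/0.02 = 49.
Need (47/953) × 15.75ⁿ ≥ 49, i.e. 15.75ⁿ ≥ 46697/47.
15.75² = 248.0625 falls short of 46697/47 but 15.75³ = 3906.984375 reaches it, so n = 3.

3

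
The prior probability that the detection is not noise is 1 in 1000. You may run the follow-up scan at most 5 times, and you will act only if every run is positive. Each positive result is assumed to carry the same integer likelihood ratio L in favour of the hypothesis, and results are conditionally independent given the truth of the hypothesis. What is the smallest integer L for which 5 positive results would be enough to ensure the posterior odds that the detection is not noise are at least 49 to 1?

Prior odds = 0.001/0.999 = 1/999.
Target odds = 49.
Need L⁵ ≥ 49 ÷ (1/999) = 48951.
8⁵ = 32768 < 48951 ≤ 59049 = 9⁵, so L = 9.

9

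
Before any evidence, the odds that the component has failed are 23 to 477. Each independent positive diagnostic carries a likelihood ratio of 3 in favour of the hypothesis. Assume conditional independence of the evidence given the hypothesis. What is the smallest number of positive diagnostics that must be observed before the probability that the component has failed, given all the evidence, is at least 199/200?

Prior odds = 23/477.
Likelihood ratio per positive diagnostic = 3.
Target odds: 0.995 ÷ 0.005 = 199.
Need (23/477) × 3ⁿ ≥ 199, i.e. 3ⁿ ≥ 94923/23.
3⁷ = 2187 falls short of 94923/23 but 3⁸ = 6561 reaches it, so n = 8.

8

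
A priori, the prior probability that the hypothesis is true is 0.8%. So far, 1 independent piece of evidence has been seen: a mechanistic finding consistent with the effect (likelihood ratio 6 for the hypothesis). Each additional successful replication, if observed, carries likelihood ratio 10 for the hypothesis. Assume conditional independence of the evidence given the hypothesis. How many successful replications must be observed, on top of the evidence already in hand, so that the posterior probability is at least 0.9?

3

Prior odds = 0.008/0.992 = 1/124.
Bayes factor of the evidence already in hand = 6.
Odds after that evidence = (1/124) × 6 = 3/62.
Target odds = 0.9/0.1 = 9.
Need 10ⁿ ≥ 9 ÷ (3/62) = 186.
10² = 100 falls short of 186 but 10³ = 1000 reaches it, so n = 3.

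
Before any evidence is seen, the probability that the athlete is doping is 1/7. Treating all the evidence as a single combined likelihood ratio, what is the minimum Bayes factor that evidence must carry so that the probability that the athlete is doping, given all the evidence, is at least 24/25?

144

Prior odds = (1/7)/(6/7) = 1/6.
Target odds = 0.96/0.04 = 24.
Required Bayes factor = 24 ÷ (1/6) = 144.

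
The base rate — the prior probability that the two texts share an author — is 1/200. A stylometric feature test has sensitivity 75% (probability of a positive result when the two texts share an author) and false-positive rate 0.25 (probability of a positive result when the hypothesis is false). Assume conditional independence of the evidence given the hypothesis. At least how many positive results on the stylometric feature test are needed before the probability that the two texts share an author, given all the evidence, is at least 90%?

Prior odds: 0.005 ÷ 0.995 = 1/199.
Likelihood ratio of a positive result = 0.75/0.25 = 3.
Target posterior odds = 0.9/0.1 = 9.
Require 3ⁿ ≥ 9 ÷ (1/199) = 1791.
3⁶ = 729 falls short of 1791 but 3⁷ = 2187 reaches it, so n = 7.

7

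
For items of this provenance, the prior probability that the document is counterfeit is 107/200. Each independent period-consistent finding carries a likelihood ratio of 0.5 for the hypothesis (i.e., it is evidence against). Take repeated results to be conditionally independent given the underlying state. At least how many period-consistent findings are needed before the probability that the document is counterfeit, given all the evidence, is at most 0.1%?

Prior odds: 0.535 ÷ 0.465 = 107/93.
Likelihood ratio per period-consistent finding = 0.5.
Target posterior odds = 0.001/0.999 = 1/999.
Require 0.5ⁿ ≤ 1/999 ÷ (107/93) = 31/35631.
0.5¹⁰ = 1/1024 is still above 31/35631 but 0.5¹¹ = 1/2048 is at or below it, so n = 11.

11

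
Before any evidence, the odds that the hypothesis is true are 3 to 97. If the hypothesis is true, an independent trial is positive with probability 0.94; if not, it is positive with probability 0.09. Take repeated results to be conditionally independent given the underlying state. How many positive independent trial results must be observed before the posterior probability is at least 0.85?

3

Prior odds = 3/97.
Likelihood ratio of a positive = 0.94/0.09 = 94/9.
Target odds: 0.85 ÷ 0.15 = 17/3.
Need (3/97) × (94/9)ⁿ ≥ 17/3, i.e. (94/9)ⁿ ≥ 1649/9.
(94/9)² = 8836/81 falls short of 1649/9 but (94/9)³ = 830584/729 reaches it, so n = 3.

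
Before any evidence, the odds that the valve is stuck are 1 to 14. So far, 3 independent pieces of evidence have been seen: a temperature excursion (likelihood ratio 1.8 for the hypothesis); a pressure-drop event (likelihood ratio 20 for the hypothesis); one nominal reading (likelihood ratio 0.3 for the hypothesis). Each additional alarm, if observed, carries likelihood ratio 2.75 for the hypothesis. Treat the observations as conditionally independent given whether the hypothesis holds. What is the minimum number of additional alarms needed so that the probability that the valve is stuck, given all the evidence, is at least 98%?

5

Prior odds = 1/14.
Combined Bayes factor of the evidence already in hand = 1.8 × 20 × 0.3 = 10.8.
Odds after that evidence = (1/14) × 10.8 = 27/35.
Target odds = 0.98/0.02 = 49.
Need 2.75ⁿ ≥ 49 ÷ (27/35) = 1715/27.
2.75⁴ = 57.19140625 falls short of 1715/27 but 2.75⁵ = 161051/1024 reaches it, so n = 5.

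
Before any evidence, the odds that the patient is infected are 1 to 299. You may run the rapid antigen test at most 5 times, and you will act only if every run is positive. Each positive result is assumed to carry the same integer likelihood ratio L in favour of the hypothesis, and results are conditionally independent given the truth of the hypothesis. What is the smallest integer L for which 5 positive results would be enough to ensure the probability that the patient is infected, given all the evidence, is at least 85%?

Prior odds = 1/299.
Target odds = 0.85/0.15 = 17/3.
Need L⁵ ≥ 17/3 ÷ (1/299) = 5083/3.
4⁵ = 1024 < 5083/3 ≤ 3125 = 5⁵, so L = 5.

5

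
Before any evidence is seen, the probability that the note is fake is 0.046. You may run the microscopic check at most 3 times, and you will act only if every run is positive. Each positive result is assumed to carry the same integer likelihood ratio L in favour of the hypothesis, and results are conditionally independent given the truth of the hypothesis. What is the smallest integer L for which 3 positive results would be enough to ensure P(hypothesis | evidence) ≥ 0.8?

Prior odds = 0.046/0.954 = 23/477.
Target odds = 0.8/0.2 = 4.
Need L³ ≥ 4 ÷ (23/477) = 1908/23.
4³ = 64 < 1908/23 ≤ 125 = 5³, so L = 5.

5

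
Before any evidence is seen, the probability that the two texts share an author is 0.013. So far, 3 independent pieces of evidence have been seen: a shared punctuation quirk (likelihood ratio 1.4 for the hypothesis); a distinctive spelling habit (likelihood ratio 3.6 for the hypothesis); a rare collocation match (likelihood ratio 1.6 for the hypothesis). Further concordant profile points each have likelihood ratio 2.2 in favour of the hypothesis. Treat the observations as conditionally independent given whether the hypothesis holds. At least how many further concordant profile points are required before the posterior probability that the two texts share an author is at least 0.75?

5

Prior odds = 0.013/0.987 = 13/987.
Combined Bayes factor of the evidence already in hand = 1.4 × 3.6 × 1.6 = 8.064.
Odds after that evidence = (13/987) × 8.064 = 624/5875.
Target odds = 0.75/0.25 = 3.
Need 2.2ⁿ ≥ 3 ÷ (624/5875) = 5875/208.
2.2⁴ = 23.4256 falls short of 5875/208 but 2.2⁵ = 51.53632 reaches it, so n = 5.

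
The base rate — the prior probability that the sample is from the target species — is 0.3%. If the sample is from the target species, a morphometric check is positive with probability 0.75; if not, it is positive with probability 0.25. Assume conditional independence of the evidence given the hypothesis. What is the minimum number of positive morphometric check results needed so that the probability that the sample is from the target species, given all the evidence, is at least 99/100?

Prior odds: 0.003 ÷ 0.997 = 3/997.
Likelihood ratio of a positive = 0.75/0.25 = 3.
Target odds: 0.99 ÷ 0.01 = 99.
Need (3/997) × 3ⁿ ≥ 99, i.e. 3ⁿ ≥ 32901.
3⁹ = 19683 falls short of 32901 but 3¹⁰ = 59049 reaches it, so n = 10.

10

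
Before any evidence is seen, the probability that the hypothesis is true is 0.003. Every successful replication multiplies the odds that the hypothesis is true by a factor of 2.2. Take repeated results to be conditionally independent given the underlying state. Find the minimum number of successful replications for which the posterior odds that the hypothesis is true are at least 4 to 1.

Prior odds: 0.003 ÷ 0.997 = 3/997.
Likelihood ratio per successful replication = 2.2.
Target odds = 4.
Need (3/997) × 2.2ⁿ ≥ 4, i.e. 2.2ⁿ ≥ 3988/3.
2.2⁹ ≈1207.27 falls short of 3988/3 but 2.2¹⁰ ≈2655.99 reaches it, so n = 10.

10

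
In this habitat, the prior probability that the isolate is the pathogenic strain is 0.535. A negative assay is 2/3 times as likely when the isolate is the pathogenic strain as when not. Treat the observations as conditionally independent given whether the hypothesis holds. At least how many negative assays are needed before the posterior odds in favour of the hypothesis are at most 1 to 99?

Prior odds: 0.535 ÷ 0.465 = 107/93.
Likelihood ratio per negative assay = 2/3.
Target odds = 1/99.
Require (2/3)ⁿ ≤ 1/99 ÷ (107/93) = 31/3531.
(2/3)¹¹ = 2048/177147 is still above 31/3531 but (2/3)¹² = 4096/531441 is at or below it, so n = 12.

12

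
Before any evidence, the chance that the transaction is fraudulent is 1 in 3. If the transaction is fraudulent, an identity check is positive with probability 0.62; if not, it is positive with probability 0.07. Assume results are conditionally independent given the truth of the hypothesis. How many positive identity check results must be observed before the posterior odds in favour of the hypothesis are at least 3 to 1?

1

Prior odds = (1/3)/(2/3) = 0.5.
Likelihood ratio of a positive = 0.62/0.07 = 62/7.
Target odds = 3.
Need 0.5 × (62/7)ⁿ ≥ 3, i.e. (62/7)ⁿ ≥ 6.
(62/7)¹ = 62/7, which meets the required 6; so n = 1.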